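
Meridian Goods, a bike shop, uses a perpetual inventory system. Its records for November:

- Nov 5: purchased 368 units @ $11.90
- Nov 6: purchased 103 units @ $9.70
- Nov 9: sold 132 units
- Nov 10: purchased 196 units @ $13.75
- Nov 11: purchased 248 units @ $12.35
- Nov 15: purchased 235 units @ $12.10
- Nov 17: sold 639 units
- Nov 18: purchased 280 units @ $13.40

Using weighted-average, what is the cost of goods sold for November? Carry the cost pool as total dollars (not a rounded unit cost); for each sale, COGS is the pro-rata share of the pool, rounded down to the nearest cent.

COGS = $9,336.17

After Nov 5: 368 on hand, pool $4,379.20 (≈ $11.9000 each)
After Nov 6: 471 on hand, pool $5,378.30 (≈ $11.4189 each)
Nov 9, sell 132: 132/471 × $5,378.30 → $1,507.29
After Nov 10: 535 on hand, pool $6,566.01 (≈ $12.2729 each)
After Nov 11: 783 on hand, pool $9,628.81 (≈ $12.2973 each)
After Nov 15: 1018 on hand, pool $12,472.31 (≈ $12.2518 each)
Nov 17, sell 639: 639/1018 × $12,472.31 → $7,828.88
After Nov 18: 659 on hand, pool $8,395.43 (≈ $12.7397 each)
Total COGS = $1,507.29 + $7,828.88 = $9,336.17
Ending inventory (cost pool remaining) = $8,395.43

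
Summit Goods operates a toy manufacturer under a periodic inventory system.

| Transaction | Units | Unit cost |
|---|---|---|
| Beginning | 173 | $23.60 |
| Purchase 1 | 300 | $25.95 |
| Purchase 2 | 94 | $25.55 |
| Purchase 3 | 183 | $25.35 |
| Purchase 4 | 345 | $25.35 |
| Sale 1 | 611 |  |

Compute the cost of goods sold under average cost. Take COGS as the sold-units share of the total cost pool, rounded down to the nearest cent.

Sale 1, sell 611: 611/1095 × $27,654.30 → $15,430.84
Ending inventory (cost pool remaining) = $12,223.46

COGS = $15,430.84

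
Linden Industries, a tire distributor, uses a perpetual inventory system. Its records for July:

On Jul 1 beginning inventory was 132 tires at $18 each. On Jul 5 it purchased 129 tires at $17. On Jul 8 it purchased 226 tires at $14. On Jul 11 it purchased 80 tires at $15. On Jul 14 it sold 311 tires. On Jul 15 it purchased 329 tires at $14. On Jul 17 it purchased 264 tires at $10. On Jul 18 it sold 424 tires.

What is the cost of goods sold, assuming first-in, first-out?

Jul 14, 311 sold [FIFO — oldest first]: 132 @ $18 + 129 @ $17 + 50 @ $14 = $5,269
Jul 18, 424 sold [FIFO — oldest first]: 176 @ $14 + 80 @ $15 + 168 @ $14 = $6,016
Total COGS = $5,269 + $6,016 = $11,285
Ending inventory: 161 @ $14 + 264 @ $10 = $4,894
Check: goods available $16,179 = COGS $11,285 + ending $4,894

COGS = $11,285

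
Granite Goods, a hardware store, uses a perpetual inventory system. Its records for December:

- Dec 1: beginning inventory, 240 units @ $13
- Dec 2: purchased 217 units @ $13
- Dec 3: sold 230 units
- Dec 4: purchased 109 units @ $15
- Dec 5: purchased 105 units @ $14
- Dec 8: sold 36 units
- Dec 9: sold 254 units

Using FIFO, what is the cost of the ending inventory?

Ending inventory = $2,160

Dec 3, 230 sold [FIFO — oldest first]: 230 @ $13 = $2,990
Dec 8, 36 sold [FIFO — oldest first]: 10 @ $13 + 26 @ $13 = $468
Dec 9, 254 sold [FIFO — oldest first]: 191 @ $13 + 63 @ $15 = $3,428
Total COGS = $2,990 + $468 + $3,428 = $6,886
Ending inventory: 46 @ $15 + 105 @ $14 = $2,160
Check: goods available $9,046 = COGS $6,886 + ending $2,160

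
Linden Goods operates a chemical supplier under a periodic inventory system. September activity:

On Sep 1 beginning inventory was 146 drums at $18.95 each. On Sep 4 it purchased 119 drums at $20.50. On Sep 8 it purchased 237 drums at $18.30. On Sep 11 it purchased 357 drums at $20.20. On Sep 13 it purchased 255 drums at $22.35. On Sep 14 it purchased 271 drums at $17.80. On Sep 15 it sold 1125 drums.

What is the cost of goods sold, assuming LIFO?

COGS = $22,174.05

Sep 15, 1125 sold [LIFO — newest first]: 271 @ $17.80 + 255 @ $22.35 + 357 @ $20.20 + 237 @ $18.30 + 5 @ $20.50 = $22,174.05
Ending inventory: 146 @ $18.95 + 114 @ $20.50 = $5,103.70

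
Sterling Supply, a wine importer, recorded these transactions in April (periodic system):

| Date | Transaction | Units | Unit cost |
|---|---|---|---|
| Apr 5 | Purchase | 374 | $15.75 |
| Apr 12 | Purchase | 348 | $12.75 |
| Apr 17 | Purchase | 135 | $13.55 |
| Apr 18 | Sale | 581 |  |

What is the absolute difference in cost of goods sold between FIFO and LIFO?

$720.00

FIFO COGS: 374 @ $15.75 + 207 @ $12.75 = $8,529.75
LIFO COGS: 135 @ $13.55 + 348 @ $12.75 + 98 @ $15.75 = $7,809.75
Difference = |$8,529.75 − $7,809.75| = $720.00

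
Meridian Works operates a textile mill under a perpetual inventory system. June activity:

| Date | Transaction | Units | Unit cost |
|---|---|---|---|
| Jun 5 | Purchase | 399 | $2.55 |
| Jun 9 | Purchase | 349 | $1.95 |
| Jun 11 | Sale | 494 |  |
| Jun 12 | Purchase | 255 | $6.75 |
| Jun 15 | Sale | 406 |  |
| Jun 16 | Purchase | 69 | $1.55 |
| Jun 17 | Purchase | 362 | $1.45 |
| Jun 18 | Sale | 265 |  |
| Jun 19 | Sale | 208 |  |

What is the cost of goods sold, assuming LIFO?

COGS = $3,895.55

Jun 11, 494 sold [LIFO — newest first]: 349 @ $1.95 + 145 @ $2.55 = $1,050.30
Jun 15, 406 sold [LIFO — newest first]: 255 @ $6.75 + 151 @ $2.55 = $2,106.30
Jun 18, 265 sold [LIFO — newest first]: 265 @ $1.45 = $384.25
Jun 19, 208 sold [LIFO — newest first]: 97 @ $1.45 + 69 @ $1.55 + 42 @ $2.55 = $354.70
Total COGS = $1,050.30 + $2,106.30 + $384.25 + $354.70 = $3,895.55
Ending inventory: 61 @ $2.55 = $155.55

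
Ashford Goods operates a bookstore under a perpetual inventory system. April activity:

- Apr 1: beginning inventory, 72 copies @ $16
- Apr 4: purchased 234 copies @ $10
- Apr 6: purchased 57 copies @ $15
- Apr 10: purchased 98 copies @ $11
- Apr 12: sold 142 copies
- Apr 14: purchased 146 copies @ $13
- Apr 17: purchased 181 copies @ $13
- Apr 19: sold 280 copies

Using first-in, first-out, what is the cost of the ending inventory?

Apr 12, 142 sold [FIFO — oldest first]: 72 @ $16 + 70 @ $10 = $1,852
Apr 19, 280 sold [FIFO — oldest first]: 164 @ $10 + 57 @ $15 + 59 @ $11 = $3,144
Total COGS = $1,852 + $3,144 = $4,996
Ending inventory: 39 @ $11 + 146 @ $13 + 181 @ $13 = $4,680

Ending inventory = $4,680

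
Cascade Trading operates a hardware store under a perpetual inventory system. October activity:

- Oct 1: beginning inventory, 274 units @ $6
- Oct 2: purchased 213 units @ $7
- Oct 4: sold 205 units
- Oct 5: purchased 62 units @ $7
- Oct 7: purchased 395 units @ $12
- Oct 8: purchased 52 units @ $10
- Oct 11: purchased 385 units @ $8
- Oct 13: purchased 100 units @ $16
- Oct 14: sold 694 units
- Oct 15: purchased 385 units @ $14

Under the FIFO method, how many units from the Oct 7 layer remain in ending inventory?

45

Oct 4, 205 sold [FIFO — oldest first]: 205 @ $6 = $1,230
Oct 14, 694 sold [FIFO — oldest first]: 69 @ $6 + 213 @ $7 + 62 @ $7 + 350 @ $12 = $6,539
Total COGS = $1,230 + $6,539 = $7,769
Ending inventory: 45 @ $12 + 52 @ $10 + 385 @ $8 + 100 @ $16 + 385 @ $14 = $11,130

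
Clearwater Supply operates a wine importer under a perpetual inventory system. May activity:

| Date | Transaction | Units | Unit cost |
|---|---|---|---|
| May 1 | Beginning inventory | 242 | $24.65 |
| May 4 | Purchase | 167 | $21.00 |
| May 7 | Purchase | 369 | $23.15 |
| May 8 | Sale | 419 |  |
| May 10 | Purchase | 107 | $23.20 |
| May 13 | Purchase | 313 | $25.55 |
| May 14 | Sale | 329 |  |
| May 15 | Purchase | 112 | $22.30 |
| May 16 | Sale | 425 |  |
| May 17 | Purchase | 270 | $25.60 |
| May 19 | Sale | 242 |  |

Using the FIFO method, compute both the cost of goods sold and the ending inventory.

May 8, 419 sold [FIFO — oldest first]: 242 @ $24.65 + 167 @ $21.00 + 10 @ $23.15 = $9,703.80
May 14, 329 sold [FIFO — oldest first]: 329 @ $23.15 = $7,616.35
May 16, 425 sold [FIFO — oldest first]: 30 @ $23.15 + 107 @ $23.20 + 288 @ $25.55 = $10,535.30
May 19, 242 sold [FIFO — oldest first]: 25 @ $25.55 + 112 @ $22.30 + 105 @ $25.60 = $5,824.35
Total COGS = $9,703.80 + $7,616.35 + $10,535.30 + $5,824.35 = $33,679.80
Ending inventory: 165 @ $25.60 = $4,224.00
Check: goods available $37,903.80 = COGS $33,679.80 + ending $4,224.00

COGS = $33,679.80; ending inventory = $4,224.00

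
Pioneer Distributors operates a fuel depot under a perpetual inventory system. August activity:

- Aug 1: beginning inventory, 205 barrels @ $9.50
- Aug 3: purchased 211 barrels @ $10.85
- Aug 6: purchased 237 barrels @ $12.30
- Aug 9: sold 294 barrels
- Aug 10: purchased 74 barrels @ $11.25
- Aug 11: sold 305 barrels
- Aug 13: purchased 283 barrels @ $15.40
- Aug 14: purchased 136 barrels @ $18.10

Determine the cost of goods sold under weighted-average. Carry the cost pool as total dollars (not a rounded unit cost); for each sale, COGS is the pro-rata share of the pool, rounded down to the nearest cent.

COGS = $6,576.02

After Aug 1: 205 on hand, pool $1,947.50 (≈ $9.5000 each)
After Aug 3: 416 on hand, pool $4,236.85 (≈ $10.1847 each)
After Aug 6: 653 on hand, pool $7,151.95 (≈ $10.9525 each)
Aug 9, sell 294: 294/653 × $7,151.95 → $3,220.02
After Aug 10: 433 on hand, pool $4,764.43 (≈ $11.0033 each)
Aug 11, sell 305: 305/433 × $4,764.43 → $3,356.00
After Aug 13: 411 on hand, pool $5,766.63 (≈ $14.0307 each)
After Aug 14: 547 on hand, pool $8,228.23 (≈ $15.0425 each)
Total COGS = $3,220.02 + $3,356.00 = $6,576.02
Ending inventory (cost pool remaining) = $8,228.23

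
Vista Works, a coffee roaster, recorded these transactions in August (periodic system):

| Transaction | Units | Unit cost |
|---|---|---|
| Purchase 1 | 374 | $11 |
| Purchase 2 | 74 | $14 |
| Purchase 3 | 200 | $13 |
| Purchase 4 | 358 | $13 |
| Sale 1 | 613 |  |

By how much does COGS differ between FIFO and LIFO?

$729

FIFO COGS: 374 @ $11 + 74 @ $14 + 165 @ $13 = $7,295
LIFO COGS: 358 @ $13 + 200 @ $13 + 55 @ $14 = $8,024
Difference = |$7,295 − $8,024| = $729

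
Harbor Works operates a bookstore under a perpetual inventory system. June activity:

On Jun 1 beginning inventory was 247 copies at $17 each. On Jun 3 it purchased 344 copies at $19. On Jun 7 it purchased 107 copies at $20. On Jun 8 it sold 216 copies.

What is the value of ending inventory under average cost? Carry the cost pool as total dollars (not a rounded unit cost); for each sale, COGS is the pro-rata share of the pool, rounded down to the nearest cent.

After Jun 1: 247 on hand, pool $4,199.00 (≈ $17.0000 each)
After Jun 3: 591 on hand, pool $10,735.00 (≈ $18.1641 each)
After Jun 7: 698 on hand, pool $12,875.00 (≈ $18.4456 each)
Jun 8, sell 216: 216/698 × $12,875.00 → $3,984.24
Ending inventory (cost pool remaining) = $8,890.76
Check: goods available $12,875.00 = COGS $3,984.24 + ending $8,890.76

Ending inventory = $8,890.76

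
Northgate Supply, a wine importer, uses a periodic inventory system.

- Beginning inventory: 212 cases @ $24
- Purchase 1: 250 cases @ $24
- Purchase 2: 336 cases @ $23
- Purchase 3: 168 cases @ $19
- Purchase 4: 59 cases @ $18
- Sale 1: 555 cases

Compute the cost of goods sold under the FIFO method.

Sale 1 (555) [FIFO — oldest first]: 212 @ $24 + 250 @ $24 + 93 @ $23 = $13,227
Ending inventory: 243 @ $23 + 168 @ $19 + 59 @ $18 = $9,843

COGS = $13,227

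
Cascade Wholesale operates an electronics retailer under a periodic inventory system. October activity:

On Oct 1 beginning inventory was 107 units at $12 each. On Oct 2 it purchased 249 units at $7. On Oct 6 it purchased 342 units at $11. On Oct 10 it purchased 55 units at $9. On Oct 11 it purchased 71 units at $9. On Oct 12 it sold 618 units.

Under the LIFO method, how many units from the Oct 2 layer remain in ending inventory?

99

Oct 12, 618 sold [LIFO — newest first]: 71 @ $9 + 55 @ $9 + 342 @ $11 + 150 @ $7 = $5,946
Ending inventory: 107 @ $12 + 99 @ $7 = $1,977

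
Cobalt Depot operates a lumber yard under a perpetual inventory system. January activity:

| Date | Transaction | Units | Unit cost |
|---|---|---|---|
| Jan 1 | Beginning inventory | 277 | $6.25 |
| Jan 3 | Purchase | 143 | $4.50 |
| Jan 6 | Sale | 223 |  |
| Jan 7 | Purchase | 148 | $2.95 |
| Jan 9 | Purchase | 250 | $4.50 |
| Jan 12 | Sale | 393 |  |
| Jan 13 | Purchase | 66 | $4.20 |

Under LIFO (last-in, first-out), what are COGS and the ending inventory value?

Jan 6, 223 sold [LIFO — newest first]: 143 @ $4.50 + 80 @ $6.25 = $1,143.50
Jan 12, 393 sold [LIFO — newest first]: 250 @ $4.50 + 143 @ $2.95 = $1,546.85
Total COGS = $1,143.50 + $1,546.85 = $2,690.35
Ending inventory: 197 @ $6.25 + 5 @ $2.95 + 66 @ $4.20 = $1,523.20
Check: goods available $4,213.55 = COGS $2,690.35 + ending $1,523.20

COGS = $2,690.35; ending inventory = $1,523.20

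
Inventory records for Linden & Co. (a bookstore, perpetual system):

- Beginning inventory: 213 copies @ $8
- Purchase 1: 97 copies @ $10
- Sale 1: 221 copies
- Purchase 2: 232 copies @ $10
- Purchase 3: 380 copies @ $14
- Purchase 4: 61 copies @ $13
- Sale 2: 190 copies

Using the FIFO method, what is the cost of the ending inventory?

Ending inventory = $7,423

Sale 1 (221) [FIFO — oldest first]: 213 @ $8 + 8 @ $10 = $1,784
Sale 2 (190) [FIFO — oldest first]: 89 @ $10 + 101 @ $10 = $1,900
Total COGS = $1,784 + $1,900 = $3,684
Ending inventory: 131 @ $10 + 380 @ $14 + 61 @ $13 = $7,423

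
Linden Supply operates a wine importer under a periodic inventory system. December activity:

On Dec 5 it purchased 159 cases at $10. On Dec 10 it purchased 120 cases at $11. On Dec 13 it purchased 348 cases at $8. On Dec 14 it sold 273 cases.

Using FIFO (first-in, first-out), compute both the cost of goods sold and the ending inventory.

Dec 14, 273 sold [FIFO — oldest first]: 159 @ $10 + 114 @ $11 = $2,844
Ending inventory: 6 @ $11 + 348 @ $8 = $2,850
Check: goods available $5,694 = COGS $2,844 + ending $2,850

COGS = $2,844; ending inventory = $2,850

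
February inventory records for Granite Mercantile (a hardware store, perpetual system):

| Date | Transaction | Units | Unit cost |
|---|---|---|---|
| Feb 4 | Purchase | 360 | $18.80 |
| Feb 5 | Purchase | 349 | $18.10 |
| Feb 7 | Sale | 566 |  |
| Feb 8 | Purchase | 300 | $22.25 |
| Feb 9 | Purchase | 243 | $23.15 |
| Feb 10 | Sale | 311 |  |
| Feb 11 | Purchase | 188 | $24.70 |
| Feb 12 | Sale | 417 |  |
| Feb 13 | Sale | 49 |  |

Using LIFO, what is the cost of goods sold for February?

Feb 7, 566 sold [LIFO — newest first]: 349 @ $18.10 + 217 @ $18.80 = $10,396.50
Feb 10, 311 sold [LIFO — newest first]: 243 @ $23.15 + 68 @ $22.25 = $7,138.45
Feb 12, 417 sold [LIFO — newest first]: 188 @ $24.70 + 229 @ $22.25 = $9,738.85
Feb 13, 49 sold [LIFO — newest first]: 3 @ $22.25 + 46 @ $18.80 = $931.55
Total COGS = $10,396.50 + $7,138.45 + $9,738.85 + $931.55 = $28,205.35
Ending inventory: 97 @ $18.80 = $1,823.60

COGS = $28,205.35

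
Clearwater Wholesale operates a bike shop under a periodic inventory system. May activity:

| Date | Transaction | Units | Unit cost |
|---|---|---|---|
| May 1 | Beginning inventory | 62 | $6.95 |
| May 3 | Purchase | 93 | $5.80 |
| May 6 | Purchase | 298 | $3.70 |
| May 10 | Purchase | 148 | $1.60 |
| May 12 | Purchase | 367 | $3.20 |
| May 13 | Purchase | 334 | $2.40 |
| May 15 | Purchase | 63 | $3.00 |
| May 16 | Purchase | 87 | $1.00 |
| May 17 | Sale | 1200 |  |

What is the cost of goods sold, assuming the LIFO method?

May 17, 1200 sold [LIFO — newest first]: 87 @ $1.00 + 63 @ $3.00 + 334 @ $2.40 + 367 @ $3.20 + 148 @ $1.60 + 201 @ $3.70 = $3,232.50
Ending inventory: 62 @ $6.95 + 93 @ $5.80 + 97 @ $3.70 = $1,329.20

COGS = $3,232.50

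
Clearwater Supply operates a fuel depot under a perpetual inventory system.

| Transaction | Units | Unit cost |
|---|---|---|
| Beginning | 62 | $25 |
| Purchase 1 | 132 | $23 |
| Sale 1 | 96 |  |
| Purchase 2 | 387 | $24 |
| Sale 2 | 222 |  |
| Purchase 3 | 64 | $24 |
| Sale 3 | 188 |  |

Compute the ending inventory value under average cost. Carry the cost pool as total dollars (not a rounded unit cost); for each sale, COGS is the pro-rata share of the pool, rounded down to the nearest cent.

After Beginning: 62 on hand, pool $1,550.00 (≈ $25.0000 each)
After Purchase 1: 194 on hand, pool $4,586.00 (≈ $23.6392 each)
Sale 1, sell 96: 96/194 × $4,586.00 → $2,269.36
After Purchase 2: 485 on hand, pool $11,604.64 (≈ $23.9271 each)
Sale 2, sell 222: 222/485 × $11,604.64 → $5,311.81
After Purchase 3: 327 on hand, pool $7,828.83 (≈ $23.9414 each)
Sale 3, sell 188: 188/327 × $7,828.83 → $4,500.97
Total COGS = $2,269.36 + $5,311.81 + $4,500.97 = $12,082.14
Ending inventory (cost pool remaining) = $3,327.86
Check: goods available $15,410.00 = COGS $12,082.14 + ending $3,327.86

Ending inventory = $3,327.86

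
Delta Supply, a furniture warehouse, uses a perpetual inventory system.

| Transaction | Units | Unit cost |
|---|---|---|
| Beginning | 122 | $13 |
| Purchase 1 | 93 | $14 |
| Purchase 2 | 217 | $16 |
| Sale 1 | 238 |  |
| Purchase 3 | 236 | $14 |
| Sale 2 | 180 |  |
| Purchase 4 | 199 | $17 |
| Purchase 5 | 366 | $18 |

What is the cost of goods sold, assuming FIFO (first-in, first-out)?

COGS = $6,136

Sale 1 (238) [FIFO — oldest first]: 122 @ $13 + 93 @ $14 + 23 @ $16 = $3,256
Sale 2 (180) [FIFO — oldest first]: 180 @ $16 = $2,880
Total COGS = $3,256 + $2,880 = $6,136
Ending inventory: 14 @ $16 + 236 @ $14 + 199 @ $17 + 366 @ $18 = $13,499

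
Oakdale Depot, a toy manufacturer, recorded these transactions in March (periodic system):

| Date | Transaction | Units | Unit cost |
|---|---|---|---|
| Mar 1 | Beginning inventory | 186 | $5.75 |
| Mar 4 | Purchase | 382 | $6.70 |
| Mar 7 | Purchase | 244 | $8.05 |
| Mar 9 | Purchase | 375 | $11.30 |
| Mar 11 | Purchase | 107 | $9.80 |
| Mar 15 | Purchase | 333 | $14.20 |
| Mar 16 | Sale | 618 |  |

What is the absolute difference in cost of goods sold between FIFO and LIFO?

FIFO COGS: 186 @ $5.75 + 382 @ $6.70 + 50 @ $8.05 = $4,031.40
LIFO COGS: 333 @ $14.20 + 107 @ $9.80 + 178 @ $11.30 = $7,788.60
Difference = |$4,031.40 − $7,788.60| = $3,757.20

$3,757.20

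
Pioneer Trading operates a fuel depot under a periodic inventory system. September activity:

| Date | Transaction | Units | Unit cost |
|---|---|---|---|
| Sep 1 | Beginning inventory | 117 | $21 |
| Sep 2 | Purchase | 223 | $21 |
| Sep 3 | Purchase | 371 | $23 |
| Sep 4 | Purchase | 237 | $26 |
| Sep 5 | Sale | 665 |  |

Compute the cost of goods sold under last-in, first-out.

COGS = $15,892

Sep 5, 665 sold [LIFO — newest first]: 237 @ $26 + 371 @ $23 + 57 @ $21 = $15,892
Ending inventory: 117 @ $21 + 166 @ $21 = $5,943
Check: goods available $21,835 = COGS $15,892 + ending $5,943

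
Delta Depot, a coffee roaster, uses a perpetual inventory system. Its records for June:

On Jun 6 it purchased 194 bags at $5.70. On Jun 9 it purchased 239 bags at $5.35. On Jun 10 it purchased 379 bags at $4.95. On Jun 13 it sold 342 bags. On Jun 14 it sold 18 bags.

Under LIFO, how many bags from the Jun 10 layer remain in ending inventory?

19

Jun 13, 342 sold [LIFO — newest first]: 342 @ $4.95 = $1,692.90
Jun 14, 18 sold [LIFO — newest first]: 18 @ $4.95 = $89.10
Total COGS = $1,692.90 + $89.10 = $1,782.00
Ending inventory: 194 @ $5.70 + 239 @ $5.35 + 19 @ $4.95 = $2,478.50
Check: goods available $4,260.50 = COGS $1,782.00 + ending $2,478.50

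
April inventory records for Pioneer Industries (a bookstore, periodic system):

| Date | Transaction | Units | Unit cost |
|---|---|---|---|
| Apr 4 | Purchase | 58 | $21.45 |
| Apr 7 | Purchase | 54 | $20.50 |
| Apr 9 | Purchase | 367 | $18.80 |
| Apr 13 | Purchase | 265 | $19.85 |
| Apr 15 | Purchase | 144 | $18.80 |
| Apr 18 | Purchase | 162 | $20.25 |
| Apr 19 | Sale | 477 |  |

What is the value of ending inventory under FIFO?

Apr 19, 477 sold [FIFO — oldest first]: 58 @ $21.45 + 54 @ $20.50 + 365 @ $18.80 = $9,213.10
Ending inventory: 2 @ $18.80 + 265 @ $19.85 + 144 @ $18.80 + 162 @ $20.25 = $11,285.55
Check: goods available $20,498.65 = COGS $9,213.10 + ending $11,285.55

Ending inventory = $11,285.55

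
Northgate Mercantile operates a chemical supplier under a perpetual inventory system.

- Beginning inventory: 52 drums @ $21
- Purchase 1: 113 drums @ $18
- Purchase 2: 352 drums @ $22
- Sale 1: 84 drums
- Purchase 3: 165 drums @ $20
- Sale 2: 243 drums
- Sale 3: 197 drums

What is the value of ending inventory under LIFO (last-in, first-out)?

Sale 1 (84) [LIFO — newest first]: 84 @ $22 = $1,848
Sale 2 (243) [LIFO — newest first]: 165 @ $20 + 78 @ $22 = $5,016
Sale 3 (197) [LIFO — newest first]: 190 @ $22 + 7 @ $18 = $4,306
Total COGS = $1,848 + $5,016 + $4,306 = $11,170
Ending inventory: 52 @ $21 + 106 @ $18 = $3,000
Check: goods available $14,170 = COGS $11,170 + ending $3,000

Ending inventory = $3,000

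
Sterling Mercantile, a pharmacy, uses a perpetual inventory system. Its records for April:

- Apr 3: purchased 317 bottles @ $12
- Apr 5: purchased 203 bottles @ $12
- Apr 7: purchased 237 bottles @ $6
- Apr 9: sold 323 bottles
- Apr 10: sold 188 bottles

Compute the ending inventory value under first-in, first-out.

Apr 9, 323 sold [FIFO — oldest first]: 317 @ $12 + 6 @ $12 = $3,876
Apr 10, 188 sold [FIFO — oldest first]: 188 @ $12 = $2,256
Total COGS = $3,876 + $2,256 = $6,132
Ending inventory: 9 @ $12 + 237 @ $6 = $1,530
Check: goods available $7,662 = COGS $6,132 + ending $1,530

Ending inventory = $1,530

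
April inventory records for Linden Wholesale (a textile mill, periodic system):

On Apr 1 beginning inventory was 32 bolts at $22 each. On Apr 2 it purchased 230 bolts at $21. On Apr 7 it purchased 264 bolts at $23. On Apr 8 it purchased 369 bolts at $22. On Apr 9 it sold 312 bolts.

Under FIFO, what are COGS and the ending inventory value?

Apr 9, 312 sold [FIFO — oldest first]: 32 @ $22 + 230 @ $21 + 50 @ $23 = $6,684
Ending inventory: 214 @ $23 + 369 @ $22 = $13,040
Check: goods available $19,724 = COGS $6,684 + ending $13,040

COGS = $6,684; ending inventory = $13,040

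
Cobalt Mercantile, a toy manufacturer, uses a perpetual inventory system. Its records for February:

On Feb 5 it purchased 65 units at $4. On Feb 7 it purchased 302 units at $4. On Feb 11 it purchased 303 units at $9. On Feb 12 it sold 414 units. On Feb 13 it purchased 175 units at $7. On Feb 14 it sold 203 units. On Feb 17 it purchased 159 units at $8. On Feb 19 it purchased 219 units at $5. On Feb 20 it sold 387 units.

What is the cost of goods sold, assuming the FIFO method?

Feb 12, 414 sold [FIFO — oldest first]: 65 @ $4 + 302 @ $4 + 47 @ $9 = $1,891
Feb 14, 203 sold [FIFO — oldest first]: 203 @ $9 = $1,827
Feb 20, 387 sold [FIFO — oldest first]: 53 @ $9 + 175 @ $7 + 159 @ $8 = $2,974
Total COGS = $1,891 + $1,827 + $2,974 = $6,692
Ending inventory: 219 @ $5 = $1,095
Check: goods available $7,787 = COGS $6,692 + ending $1,095

COGS = $6,692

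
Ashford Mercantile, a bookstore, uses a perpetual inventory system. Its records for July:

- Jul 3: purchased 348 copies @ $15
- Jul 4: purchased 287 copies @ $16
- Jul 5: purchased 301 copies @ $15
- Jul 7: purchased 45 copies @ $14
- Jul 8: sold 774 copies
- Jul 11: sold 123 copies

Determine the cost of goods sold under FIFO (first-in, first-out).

Jul 8, 774 sold [FIFO — oldest first]: 348 @ $15 + 287 @ $16 + 139 @ $15 = $11,897
Jul 11, 123 sold [FIFO — oldest first]: 123 @ $15 = $1,845
Total COGS = $11,897 + $1,845 = $13,742
Ending inventory: 39 @ $15 + 45 @ $14 = $1,215

COGS = $13,742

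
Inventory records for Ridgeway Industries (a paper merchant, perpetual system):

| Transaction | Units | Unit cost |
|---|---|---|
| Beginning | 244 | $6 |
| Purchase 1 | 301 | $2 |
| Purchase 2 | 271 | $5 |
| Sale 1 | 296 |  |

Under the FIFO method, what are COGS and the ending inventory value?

COGS = $1,568; ending inventory = $1,853

Sale 1 (296) [FIFO — oldest first]: 244 @ $6 + 52 @ $2 = $1,568
Ending inventory: 249 @ $2 + 271 @ $5 = $1,853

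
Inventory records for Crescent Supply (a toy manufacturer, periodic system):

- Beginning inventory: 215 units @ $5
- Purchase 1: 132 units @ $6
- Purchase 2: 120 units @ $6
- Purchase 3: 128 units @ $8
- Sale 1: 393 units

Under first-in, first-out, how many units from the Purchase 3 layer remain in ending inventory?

Sale 1 (393) [FIFO — oldest first]: 215 @ $5 + 132 @ $6 + 46 @ $6 = $2,143
Ending inventory: 74 @ $6 + 128 @ $8 = $1,468
Check: goods available $3,611 = COGS $2,143 + ending $1,468

128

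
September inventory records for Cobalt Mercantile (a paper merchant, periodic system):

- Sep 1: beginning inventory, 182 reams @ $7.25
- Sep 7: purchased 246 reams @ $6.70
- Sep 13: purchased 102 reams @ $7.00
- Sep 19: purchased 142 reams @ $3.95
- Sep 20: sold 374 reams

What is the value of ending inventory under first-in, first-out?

Sep 20, 374 sold [FIFO — oldest first]: 182 @ $7.25 + 192 @ $6.70 = $2,605.90
Ending inventory: 54 @ $6.70 + 102 @ $7.00 + 142 @ $3.95 = $1,636.70

Ending inventory = $1,636.70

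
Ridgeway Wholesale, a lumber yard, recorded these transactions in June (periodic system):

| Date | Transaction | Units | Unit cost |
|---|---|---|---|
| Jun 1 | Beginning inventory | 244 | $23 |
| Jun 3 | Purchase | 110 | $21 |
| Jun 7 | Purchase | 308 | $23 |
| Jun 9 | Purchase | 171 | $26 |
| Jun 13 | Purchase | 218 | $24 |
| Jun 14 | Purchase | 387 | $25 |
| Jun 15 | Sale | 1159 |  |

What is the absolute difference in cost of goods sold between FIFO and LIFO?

FIFO COGS: 244 @ $23 + 110 @ $21 + 308 @ $23 + 171 @ $26 + 218 @ $24 + 108 @ $25 = $27,384
LIFO COGS: 387 @ $25 + 218 @ $24 + 171 @ $26 + 308 @ $23 + 75 @ $21 = $28,012
Difference = |$27,384 − $28,012| = $628

$628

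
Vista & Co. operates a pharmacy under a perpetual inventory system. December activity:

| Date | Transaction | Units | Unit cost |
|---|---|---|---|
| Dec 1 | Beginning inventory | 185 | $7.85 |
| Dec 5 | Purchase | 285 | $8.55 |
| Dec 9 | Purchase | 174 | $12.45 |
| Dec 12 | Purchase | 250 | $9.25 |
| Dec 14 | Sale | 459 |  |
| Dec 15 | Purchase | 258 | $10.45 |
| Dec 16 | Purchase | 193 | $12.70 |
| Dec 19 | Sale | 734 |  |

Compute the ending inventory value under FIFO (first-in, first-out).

Ending inventory = $1,930.40

Dec 14, 459 sold [FIFO — oldest first]: 185 @ $7.85 + 274 @ $8.55 = $3,794.95
Dec 19, 734 sold [FIFO — oldest first]: 11 @ $8.55 + 174 @ $12.45 + 250 @ $9.25 + 258 @ $10.45 + 41 @ $12.70 = $7,789.65
Total COGS = $3,794.95 + $7,789.65 = $11,584.60
Ending inventory: 152 @ $12.70 = $1,930.40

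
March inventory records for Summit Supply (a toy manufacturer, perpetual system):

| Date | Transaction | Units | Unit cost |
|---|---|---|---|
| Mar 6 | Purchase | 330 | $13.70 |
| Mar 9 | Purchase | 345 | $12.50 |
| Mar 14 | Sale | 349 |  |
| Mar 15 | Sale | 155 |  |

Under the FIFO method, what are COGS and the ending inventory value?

COGS = $6,696.00; ending inventory = $2,137.50

Mar 14, 349 sold [FIFO — oldest first]: 330 @ $13.70 + 19 @ $12.50 = $4,758.50
Mar 15, 155 sold [FIFO — oldest first]: 155 @ $12.50 = $1,937.50
Total COGS = $4,758.50 + $1,937.50 = $6,696.00
Ending inventory: 171 @ $12.50 = $2,137.50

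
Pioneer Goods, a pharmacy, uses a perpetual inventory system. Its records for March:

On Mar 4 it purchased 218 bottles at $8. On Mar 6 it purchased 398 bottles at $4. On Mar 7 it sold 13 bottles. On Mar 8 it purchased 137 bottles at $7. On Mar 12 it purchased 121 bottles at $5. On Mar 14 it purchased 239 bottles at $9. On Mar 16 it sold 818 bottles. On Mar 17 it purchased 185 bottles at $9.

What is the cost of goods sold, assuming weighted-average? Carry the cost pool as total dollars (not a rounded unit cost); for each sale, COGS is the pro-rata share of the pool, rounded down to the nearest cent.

After Mar 4: 218 on hand, pool $1,744.00 (≈ $8.0000 each)
After Mar 6: 616 on hand, pool $3,336.00 (≈ $5.4156 each)
Mar 7, sell 13: 13/616 × $3,336.00 → $70.40
After Mar 8: 740 on hand, pool $4,224.60 (≈ $5.7089 each)
After Mar 12: 861 on hand, pool $4,829.60 (≈ $5.6093 each)
After Mar 14: 1100 on hand, pool $6,980.60 (≈ $6.3460 each)
Mar 16, sell 818: 818/1100 × $6,980.60 → $5,191.02
After Mar 17: 467 on hand, pool $3,454.58 (≈ $7.3974 each)
Total COGS = $70.40 + $5,191.02 = $5,261.42
Ending inventory (cost pool remaining) = $3,454.58

COGS = $5,261.42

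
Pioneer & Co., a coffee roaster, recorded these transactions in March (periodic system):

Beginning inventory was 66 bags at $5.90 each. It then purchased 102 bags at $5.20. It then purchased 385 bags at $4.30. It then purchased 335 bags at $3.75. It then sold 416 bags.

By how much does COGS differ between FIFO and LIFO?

FIFO COGS: 66 @ $5.90 + 102 @ $5.20 + 248 @ $4.30 = $1,986.20
LIFO COGS: 335 @ $3.75 + 81 @ $4.30 = $1,604.55
Difference = |$1,986.20 − $1,604.55| = $381.65

$381.65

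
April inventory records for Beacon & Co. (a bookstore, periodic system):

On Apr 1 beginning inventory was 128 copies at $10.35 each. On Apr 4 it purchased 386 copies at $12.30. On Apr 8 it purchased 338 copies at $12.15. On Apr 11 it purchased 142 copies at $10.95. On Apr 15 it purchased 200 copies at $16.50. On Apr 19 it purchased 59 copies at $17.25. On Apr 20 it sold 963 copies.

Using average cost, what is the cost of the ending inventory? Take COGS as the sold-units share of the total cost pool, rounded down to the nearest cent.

Apr 20, sell 963: 963/1253 × $16,051.95 → $12,336.81
Ending inventory (cost pool remaining) = $3,715.14
Check: goods available $16,051.95 = COGS $12,336.81 + ending $3,715.14

Ending inventory = $3,715.14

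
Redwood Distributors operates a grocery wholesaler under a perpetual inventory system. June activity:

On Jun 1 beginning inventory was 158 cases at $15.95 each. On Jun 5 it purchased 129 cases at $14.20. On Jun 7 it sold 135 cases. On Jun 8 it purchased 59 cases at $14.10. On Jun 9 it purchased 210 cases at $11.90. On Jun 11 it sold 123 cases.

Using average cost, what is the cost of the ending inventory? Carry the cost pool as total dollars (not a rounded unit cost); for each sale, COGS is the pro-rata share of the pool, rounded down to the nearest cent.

After Jun 1: 158 on hand, pool $2,520.10 (≈ $15.9500 each)
After Jun 5: 287 on hand, pool $4,351.90 (≈ $15.1634 each)
Jun 7, sell 135: 135/287 × $4,351.90 → $2,047.06
After Jun 8: 211 on hand, pool $3,136.74 (≈ $14.8661 each)
After Jun 9: 421 on hand, pool $5,635.74 (≈ $13.3866 each)
Jun 11, sell 123: 123/421 × $5,635.74 → $1,646.54
Total COGS = $2,047.06 + $1,646.54 = $3,693.60
Ending inventory (cost pool remaining) = $3,989.20

Ending inventory = $3,989.20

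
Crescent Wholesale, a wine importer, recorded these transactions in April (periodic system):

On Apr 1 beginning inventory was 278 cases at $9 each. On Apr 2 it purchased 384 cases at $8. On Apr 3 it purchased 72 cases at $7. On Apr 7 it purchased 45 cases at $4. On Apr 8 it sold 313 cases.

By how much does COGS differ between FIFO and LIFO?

FIFO COGS: 278 @ $9 + 35 @ $8 = $2,782
LIFO COGS: 45 @ $4 + 72 @ $7 + 196 @ $8 = $2,252
Difference = |$2,782 − $2,252| = $530

$530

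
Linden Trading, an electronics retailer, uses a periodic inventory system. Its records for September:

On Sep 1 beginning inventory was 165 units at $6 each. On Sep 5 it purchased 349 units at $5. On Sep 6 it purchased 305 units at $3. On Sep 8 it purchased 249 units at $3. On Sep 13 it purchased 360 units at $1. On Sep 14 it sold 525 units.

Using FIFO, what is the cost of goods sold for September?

COGS = $2,768

Sep 14, 525 sold [FIFO — oldest first]: 165 @ $6 + 349 @ $5 + 11 @ $3 = $2,768
Ending inventory: 294 @ $3 + 249 @ $3 + 360 @ $1 = $1,989
Check: goods available $4,757 = COGS $2,768 + ending $1,989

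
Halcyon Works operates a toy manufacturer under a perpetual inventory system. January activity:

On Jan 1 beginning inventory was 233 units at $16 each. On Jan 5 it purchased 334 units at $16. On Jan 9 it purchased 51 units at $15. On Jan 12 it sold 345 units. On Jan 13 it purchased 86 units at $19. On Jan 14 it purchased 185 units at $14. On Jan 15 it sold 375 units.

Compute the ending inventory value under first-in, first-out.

Jan 12, 345 sold [FIFO — oldest first]: 233 @ $16 + 112 @ $16 = $5,520
Jan 15, 375 sold [FIFO — oldest first]: 222 @ $16 + 51 @ $15 + 86 @ $19 + 16 @ $14 = $6,175
Total COGS = $5,520 + $6,175 = $11,695
Ending inventory: 169 @ $14 = $2,366

Ending inventory = $2,366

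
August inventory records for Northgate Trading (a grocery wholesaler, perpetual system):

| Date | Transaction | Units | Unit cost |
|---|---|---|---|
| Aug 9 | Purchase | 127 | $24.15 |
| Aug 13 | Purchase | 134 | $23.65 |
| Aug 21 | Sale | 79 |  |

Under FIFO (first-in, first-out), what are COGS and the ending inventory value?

COGS = $1,907.85; ending inventory = $4,328.30

Aug 21, 79 sold [FIFO — oldest first]: 79 @ $24.15 = $1,907.85
Ending inventory: 48 @ $24.15 + 134 @ $23.65 = $4,328.30
Check: goods available $6,236.15 = COGS $1,907.85 + ending $4,328.30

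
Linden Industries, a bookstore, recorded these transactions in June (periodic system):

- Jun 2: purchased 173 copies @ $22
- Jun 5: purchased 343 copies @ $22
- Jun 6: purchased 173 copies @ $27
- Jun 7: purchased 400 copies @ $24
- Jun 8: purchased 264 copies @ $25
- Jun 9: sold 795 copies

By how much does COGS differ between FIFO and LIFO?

FIFO COGS: 173 @ $22 + 343 @ $22 + 173 @ $27 + 106 @ $24 = $18,567
LIFO COGS: 264 @ $25 + 400 @ $24 + 131 @ $27 = $19,737
Difference = |$18,567 − $19,737| = $1,170

$1,170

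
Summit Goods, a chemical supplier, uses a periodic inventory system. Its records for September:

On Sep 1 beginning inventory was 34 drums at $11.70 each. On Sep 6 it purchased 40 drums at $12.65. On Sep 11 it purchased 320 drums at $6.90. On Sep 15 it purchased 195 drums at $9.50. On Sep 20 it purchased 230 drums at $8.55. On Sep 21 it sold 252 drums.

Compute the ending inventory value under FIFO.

Sep 21, 252 sold [FIFO — oldest first]: 34 @ $11.70 + 40 @ $12.65 + 178 @ $6.90 = $2,132.00
Ending inventory: 142 @ $6.90 + 195 @ $9.50 + 230 @ $8.55 = $4,798.80

Ending inventory = $4,798.80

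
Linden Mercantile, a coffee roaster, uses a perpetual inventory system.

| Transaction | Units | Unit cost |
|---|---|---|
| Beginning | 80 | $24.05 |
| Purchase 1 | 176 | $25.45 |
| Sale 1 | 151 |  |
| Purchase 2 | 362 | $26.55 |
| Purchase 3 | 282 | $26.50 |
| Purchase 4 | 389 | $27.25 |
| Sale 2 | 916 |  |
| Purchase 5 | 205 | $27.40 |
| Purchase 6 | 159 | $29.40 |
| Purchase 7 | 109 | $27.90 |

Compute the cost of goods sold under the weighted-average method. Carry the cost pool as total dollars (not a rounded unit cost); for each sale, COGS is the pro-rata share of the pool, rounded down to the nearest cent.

COGS = $28,174.57

After Beginning: 80 on hand, pool $1,924.00 (≈ $24.0500 each)
After Purchase 1: 256 on hand, pool $6,403.20 (≈ $25.0125 each)
Sale 1, sell 151: 151/256 × $6,403.20 → $3,776.88
After Purchase 2: 467 on hand, pool $12,237.42 (≈ $26.2043 each)
After Purchase 3: 749 on hand, pool $19,710.42 (≈ $26.3156 each)
After Purchase 4: 1138 on hand, pool $30,310.67 (≈ $26.6350 each)
Sale 2, sell 916: 916/1138 × $30,310.67 → $24,397.69
After Purchase 5: 427 on hand, pool $11,529.98 (≈ $27.0023 each)
After Purchase 6: 586 on hand, pool $16,204.58 (≈ $27.6529 each)
After Purchase 7: 695 on hand, pool $19,245.68 (≈ $27.6916 each)
Total COGS = $3,776.88 + $24,397.69 = $28,174.57
Ending inventory (cost pool remaining) = $19,245.68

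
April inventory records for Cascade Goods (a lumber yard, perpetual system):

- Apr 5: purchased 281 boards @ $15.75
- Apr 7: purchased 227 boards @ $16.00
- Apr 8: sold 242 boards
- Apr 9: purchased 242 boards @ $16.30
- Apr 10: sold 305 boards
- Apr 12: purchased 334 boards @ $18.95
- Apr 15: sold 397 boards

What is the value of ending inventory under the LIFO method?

Apr 8, 242 sold [LIFO — newest first]: 227 @ $16.00 + 15 @ $15.75 = $3,868.25
Apr 10, 305 sold [LIFO — newest first]: 242 @ $16.30 + 63 @ $15.75 = $4,936.85
Apr 15, 397 sold [LIFO — newest first]: 334 @ $18.95 + 63 @ $15.75 = $7,321.55
Total COGS = $3,868.25 + $4,936.85 + $7,321.55 = $16,126.65
Ending inventory: 140 @ $15.75 = $2,205.00

Ending inventory = $2,205.00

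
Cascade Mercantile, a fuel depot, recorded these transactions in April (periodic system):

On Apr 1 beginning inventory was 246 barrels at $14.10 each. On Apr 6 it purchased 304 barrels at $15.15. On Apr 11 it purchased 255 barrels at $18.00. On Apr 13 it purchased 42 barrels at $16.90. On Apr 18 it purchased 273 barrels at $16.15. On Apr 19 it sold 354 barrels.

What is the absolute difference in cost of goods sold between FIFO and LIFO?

FIFO COGS: 246 @ $14.10 + 108 @ $15.15 = $5,104.80
LIFO COGS: 273 @ $16.15 + 42 @ $16.90 + 39 @ $18.00 = $5,820.75
Difference = |$5,104.80 − $5,820.75| = $715.95

$715.95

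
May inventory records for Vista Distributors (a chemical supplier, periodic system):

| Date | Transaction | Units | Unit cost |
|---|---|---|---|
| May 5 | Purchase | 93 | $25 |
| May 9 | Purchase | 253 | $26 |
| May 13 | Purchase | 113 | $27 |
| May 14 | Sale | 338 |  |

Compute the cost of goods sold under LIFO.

COGS = $8,901

May 14, 338 sold [LIFO — newest first]: 113 @ $27 + 225 @ $26 = $8,901
Ending inventory: 93 @ $25 + 28 @ $26 = $3,053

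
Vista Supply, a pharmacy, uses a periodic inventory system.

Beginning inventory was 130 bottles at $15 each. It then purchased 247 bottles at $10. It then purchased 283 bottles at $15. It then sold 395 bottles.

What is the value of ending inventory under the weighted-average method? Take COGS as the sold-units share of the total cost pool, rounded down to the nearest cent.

Ending inventory = $3,479.13

Sale 1, sell 395: 395/660 × $8,665.00 → $5,185.87
Ending inventory (cost pool remaining) = $3,479.13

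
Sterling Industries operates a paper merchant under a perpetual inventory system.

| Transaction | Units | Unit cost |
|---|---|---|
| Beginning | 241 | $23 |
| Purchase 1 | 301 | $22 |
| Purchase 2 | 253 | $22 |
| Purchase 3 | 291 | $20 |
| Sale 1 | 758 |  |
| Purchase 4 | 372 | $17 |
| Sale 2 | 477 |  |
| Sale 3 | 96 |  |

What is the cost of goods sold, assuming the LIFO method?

COGS = $26,954

Sale 1 (758) [LIFO — newest first]: 291 @ $20 + 253 @ $22 + 214 @ $22 = $16,094
Sale 2 (477) [LIFO — newest first]: 372 @ $17 + 87 @ $22 + 18 @ $23 = $8,652
Sale 3 (96) [LIFO — newest first]: 96 @ $23 = $2,208
Total COGS = $16,094 + $8,652 + $2,208 = $26,954
Ending inventory: 127 @ $23 = $2,921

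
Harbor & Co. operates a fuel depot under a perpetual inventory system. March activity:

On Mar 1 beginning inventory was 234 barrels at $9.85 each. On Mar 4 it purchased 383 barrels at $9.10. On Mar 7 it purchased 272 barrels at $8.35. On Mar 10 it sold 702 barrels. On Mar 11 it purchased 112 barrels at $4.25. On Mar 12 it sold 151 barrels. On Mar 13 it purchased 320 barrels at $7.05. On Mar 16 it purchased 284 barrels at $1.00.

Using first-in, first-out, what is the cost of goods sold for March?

Mar 10, 702 sold [FIFO — oldest first]: 234 @ $9.85 + 383 @ $9.10 + 85 @ $8.35 = $6,499.95
Mar 12, 151 sold [FIFO — oldest first]: 151 @ $8.35 = $1,260.85
Total COGS = $6,499.95 + $1,260.85 = $7,760.80
Ending inventory: 36 @ $8.35 + 112 @ $4.25 + 320 @ $7.05 + 284 @ $1.00 = $3,316.60
Check: goods available $11,077.40 = COGS $7,760.80 + ending $3,316.60

COGS = $7,760.80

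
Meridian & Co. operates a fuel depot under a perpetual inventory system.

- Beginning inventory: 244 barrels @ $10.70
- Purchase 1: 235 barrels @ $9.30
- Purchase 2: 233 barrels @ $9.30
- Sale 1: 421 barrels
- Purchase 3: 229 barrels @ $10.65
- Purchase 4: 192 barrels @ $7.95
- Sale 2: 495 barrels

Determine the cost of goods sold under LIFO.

Sale 1 (421) [LIFO — newest first]: 233 @ $9.30 + 188 @ $9.30 = $3,915.30
Sale 2 (495) [LIFO — newest first]: 192 @ $7.95 + 229 @ $10.65 + 47 @ $9.30 + 27 @ $10.70 = $4,691.25
Total COGS = $3,915.30 + $4,691.25 = $8,606.55
Ending inventory: 217 @ $10.70 = $2,321.90

COGS = $8,606.55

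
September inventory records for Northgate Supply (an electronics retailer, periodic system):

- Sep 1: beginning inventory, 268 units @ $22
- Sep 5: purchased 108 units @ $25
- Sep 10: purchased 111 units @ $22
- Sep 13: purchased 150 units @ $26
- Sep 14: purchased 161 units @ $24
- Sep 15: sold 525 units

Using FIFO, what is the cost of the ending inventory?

Sep 15, 525 sold [FIFO — oldest first]: 268 @ $22 + 108 @ $25 + 111 @ $22 + 38 @ $26 = $12,026
Ending inventory: 112 @ $26 + 161 @ $24 = $6,776
Check: goods available $18,802 = COGS $12,026 + ending $6,776

Ending inventory = $6,776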